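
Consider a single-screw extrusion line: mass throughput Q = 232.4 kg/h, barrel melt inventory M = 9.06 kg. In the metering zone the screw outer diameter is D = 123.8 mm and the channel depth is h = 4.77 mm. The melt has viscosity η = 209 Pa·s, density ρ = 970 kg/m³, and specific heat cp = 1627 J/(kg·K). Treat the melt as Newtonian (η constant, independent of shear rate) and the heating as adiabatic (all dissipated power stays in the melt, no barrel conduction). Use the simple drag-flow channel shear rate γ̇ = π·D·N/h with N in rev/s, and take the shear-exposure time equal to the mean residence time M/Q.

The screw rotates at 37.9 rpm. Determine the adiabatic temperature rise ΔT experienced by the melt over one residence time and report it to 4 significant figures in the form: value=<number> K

Q_s = Q / 3600 = 232.4 / 3600 = 0.0645556 kg/s
t_res = M / Q_s = 9.06 / 0.0645556 = 140.344 s
Geometry in metres: D = 123.8 mm → 0.1238 m, h = 4.77 mm → 0.00477 m; screw speed N = 37.9 rpm = 0.631667 rev/s
γ̇ = π D N / h = (π)(0.1238)(0.631667) / 0.00477 = 51.5039 s⁻¹
ΔT = η·γ̇²·t_res/(ρ·cp) = [209 × 51.5039² × 140.344] / [970 × 1627] = 49.3017 K

value=49.30 K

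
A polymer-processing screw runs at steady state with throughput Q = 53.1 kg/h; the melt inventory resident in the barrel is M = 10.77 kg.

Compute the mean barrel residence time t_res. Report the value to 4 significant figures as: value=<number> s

Q_s = Q / 3600 = 53.1 / 3600 = 0.01475 kg/s
t_res = M / Q_s = 10.77 / 0.01475 = 730.169 s

value=730.2 s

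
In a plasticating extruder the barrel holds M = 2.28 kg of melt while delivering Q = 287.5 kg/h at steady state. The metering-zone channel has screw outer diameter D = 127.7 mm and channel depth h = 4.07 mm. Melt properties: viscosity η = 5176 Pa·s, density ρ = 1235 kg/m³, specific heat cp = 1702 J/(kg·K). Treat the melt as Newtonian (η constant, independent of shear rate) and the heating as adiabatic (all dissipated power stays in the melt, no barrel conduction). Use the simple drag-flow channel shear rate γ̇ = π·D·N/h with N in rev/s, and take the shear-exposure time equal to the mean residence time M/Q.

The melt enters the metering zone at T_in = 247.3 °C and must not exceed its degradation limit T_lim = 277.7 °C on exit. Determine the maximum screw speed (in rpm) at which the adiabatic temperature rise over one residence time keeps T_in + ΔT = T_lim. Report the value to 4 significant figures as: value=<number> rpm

value=12.66 rpm

Throughput in SI: Q_s = 287.5 kg/h ÷ 3600 s/h = 0.0798611 kg/s
Mean residence time: t_res = M/Q_s = 2.28 kg / 0.0798611 kg/s = 28.5496 s
D = 127.7 mm = 0.1277 m;  h = 4.07 mm = 0.00407 m
ΔT_a = T_lim − T_in = 277.7 °C − 247.3 °C = 30.4 K
γ̇_max² = ΔT_a·ρ·cp / (η·t_res) = [30.4 × 1235 × 1702] / [5176 × 28.5496] = 432.421 s⁻²
γ̇_max = √432.421 = 20.7947 s⁻¹
N_max = γ̇_max h / (πD) = 20.7947·0.00407/(π·0.1277) = 0.210963 rev/s → ×60 = 12.6578 rpm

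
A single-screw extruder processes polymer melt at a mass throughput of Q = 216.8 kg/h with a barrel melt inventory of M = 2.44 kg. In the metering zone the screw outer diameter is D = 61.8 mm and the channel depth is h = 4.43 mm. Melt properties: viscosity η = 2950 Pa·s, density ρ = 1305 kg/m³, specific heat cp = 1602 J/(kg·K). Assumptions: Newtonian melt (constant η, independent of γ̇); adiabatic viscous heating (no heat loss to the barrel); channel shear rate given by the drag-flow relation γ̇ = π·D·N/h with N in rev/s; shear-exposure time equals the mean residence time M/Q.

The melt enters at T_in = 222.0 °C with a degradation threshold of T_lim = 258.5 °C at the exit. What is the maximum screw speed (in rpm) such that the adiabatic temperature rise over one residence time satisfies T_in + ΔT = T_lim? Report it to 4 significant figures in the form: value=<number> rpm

value=34.59 rpm

Convert throughput: Q = 216.8 kg/h = 216.8/3600 = 0.0602222 kg/s
t_res = M / Q_s = 2.44 / 0.0602222 = 40.5166 s
Convert to metres: D = 0.0618 m, h = 0.00443 m
ΔT_a = T_lim − T_in = 258.5 − 222.0 = 36.5 K
γ̇_max² = ΔT_a·ρ·cp/(η·t_res) = 36.5·1305·1602/(2950·40.5166) = 638.426 s⁻²
Take the square root: γ̇_max = √(638.426) = 25.2671 s⁻¹
N_max = γ̇_max h / (πD) = 25.2671·0.00443/(π·0.0618) = 0.576529 rev/s → ×60 = 34.5917 rpm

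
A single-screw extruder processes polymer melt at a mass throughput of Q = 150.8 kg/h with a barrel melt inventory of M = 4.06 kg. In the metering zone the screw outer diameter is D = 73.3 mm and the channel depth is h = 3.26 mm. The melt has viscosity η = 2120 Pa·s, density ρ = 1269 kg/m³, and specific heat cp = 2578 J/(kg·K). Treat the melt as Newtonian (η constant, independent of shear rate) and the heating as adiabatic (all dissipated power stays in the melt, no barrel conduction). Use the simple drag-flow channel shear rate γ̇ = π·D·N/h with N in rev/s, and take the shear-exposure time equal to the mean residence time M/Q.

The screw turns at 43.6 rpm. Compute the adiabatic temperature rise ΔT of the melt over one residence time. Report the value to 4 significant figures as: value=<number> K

value=165.5 K

Q_s = Q / 3600 = 150.8 / 3600 = 0.0418889 kg/s
t_res = M / Q_s = 4.06 / 0.0418889 = 96.9231 s
Geometry in metres: D = 73.3 mm → 0.0733 m, h = 3.26 mm → 0.00326 m; screw speed N = 43.6 rpm = 0.726667 rev/s
γ̇ = π D N / h = (π)(0.0733)(0.726667) / 0.00326 = 51.33 s⁻¹
ΔT = η·γ̇²·t_res / (ρ·cp) = 2120 · (51.33)² · 96.9231 / (1269 · 2578) = 165.486 K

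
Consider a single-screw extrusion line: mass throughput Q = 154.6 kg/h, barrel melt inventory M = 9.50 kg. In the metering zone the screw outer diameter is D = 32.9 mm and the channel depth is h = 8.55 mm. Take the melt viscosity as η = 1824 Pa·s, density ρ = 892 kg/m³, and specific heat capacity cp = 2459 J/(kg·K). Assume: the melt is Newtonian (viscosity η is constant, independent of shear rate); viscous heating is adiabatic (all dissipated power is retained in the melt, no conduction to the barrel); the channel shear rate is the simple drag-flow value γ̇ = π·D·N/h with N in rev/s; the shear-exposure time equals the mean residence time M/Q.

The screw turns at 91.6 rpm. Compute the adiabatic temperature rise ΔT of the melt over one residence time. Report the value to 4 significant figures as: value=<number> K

value=62.66 K

Q_s = Q / 3600 = 154.6 / 3600 = 0.0429444 kg/s
Mean residence time: t_res = M/Q_s = 9.50 kg / 0.0429444 kg/s = 221.216 s
Geometry in metres: D = 32.9 mm → 0.0329 m, h = 8.55 mm → 0.00855 m; screw speed N = 91.6 rpm = 1.52667 rev/s
γ̇ = π·D·N / h = π · 0.0329 · 1.52667 / 0.00855 = 18.4554 s⁻¹
Adiabatic rise: ΔT = η γ̇² t_res / (ρ cp) = 1824·(18.4554)²·221.216 / (892·2459) = 62.6565 K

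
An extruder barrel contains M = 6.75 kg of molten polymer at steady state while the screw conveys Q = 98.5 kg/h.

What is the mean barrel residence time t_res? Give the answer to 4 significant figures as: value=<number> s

Q_s = Q / 3600 = 98.5 / 3600 = 0.0273611 kg/s
t_res = M / Q_s = 6.75 ÷ 0.0273611 = 246.701 s

value=246.7 s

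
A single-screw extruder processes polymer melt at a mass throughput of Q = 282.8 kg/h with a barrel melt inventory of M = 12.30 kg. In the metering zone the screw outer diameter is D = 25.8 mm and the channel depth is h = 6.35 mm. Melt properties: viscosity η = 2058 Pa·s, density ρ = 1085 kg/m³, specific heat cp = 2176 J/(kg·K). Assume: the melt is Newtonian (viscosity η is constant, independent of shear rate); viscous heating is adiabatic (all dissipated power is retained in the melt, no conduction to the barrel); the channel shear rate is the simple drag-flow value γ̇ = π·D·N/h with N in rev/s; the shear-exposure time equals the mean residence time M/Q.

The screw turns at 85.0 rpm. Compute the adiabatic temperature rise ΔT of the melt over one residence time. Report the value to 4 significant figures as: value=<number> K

value=44.63 K

Throughput in SI: Q_s = 282.8 kg/h ÷ 3600 s/h = 0.0785556 kg/s
Mean residence time: t_res = M/Q_s = 12.30 kg / 0.0785556 kg/s = 156.577 s
D = 25.8 mm = 0.0258 m;  h = 6.35 mm = 0.00635 m;  N = 85.0 rpm / 60 = 1.41667 rev/s
γ̇ = π D N / h = (π)(0.0258)(1.41667) / 0.00635 = 18.0827 s⁻¹
Adiabatic rise: ΔT = η γ̇² t_res / (ρ cp) = 2058·(18.0827)²·156.577 / (1085·2176) = 44.6285 K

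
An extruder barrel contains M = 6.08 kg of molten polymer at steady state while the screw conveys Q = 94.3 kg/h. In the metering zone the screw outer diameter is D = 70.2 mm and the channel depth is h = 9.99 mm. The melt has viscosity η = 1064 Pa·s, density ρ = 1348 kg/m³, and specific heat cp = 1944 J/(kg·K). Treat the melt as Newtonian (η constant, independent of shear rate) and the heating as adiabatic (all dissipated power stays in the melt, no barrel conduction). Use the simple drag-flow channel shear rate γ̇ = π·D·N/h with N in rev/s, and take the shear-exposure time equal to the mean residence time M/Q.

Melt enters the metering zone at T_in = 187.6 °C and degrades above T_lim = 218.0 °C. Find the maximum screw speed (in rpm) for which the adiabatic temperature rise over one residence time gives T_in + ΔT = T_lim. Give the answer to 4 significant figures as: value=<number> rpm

value=48.81 rpm

Q_s = Q / 3600 = 94.3 / 3600 = 0.0261944 kg/s
t_res = M / Q_s = 6.08 ÷ 0.0261944 = 232.11 s
Convert to metres: D = 0.0702 m, h = 0.00999 m
Allowable rise: ΔT_a = T_lim − T_in = 218.0 − 187.6 = 30.4 K
γ̇_max² = ΔT_a·ρ·cp/(η·t_res) = 30.4·1348·1944/(1064·232.11) = 322.57 s⁻²
γ̇_max = √322.57 = 17.9602 s⁻¹
N_max = γ̇_max·h / (π·D) = 17.9602 · 0.00999 / (π · 0.0702) = 0.813561 rev/s = 48.8137 rpm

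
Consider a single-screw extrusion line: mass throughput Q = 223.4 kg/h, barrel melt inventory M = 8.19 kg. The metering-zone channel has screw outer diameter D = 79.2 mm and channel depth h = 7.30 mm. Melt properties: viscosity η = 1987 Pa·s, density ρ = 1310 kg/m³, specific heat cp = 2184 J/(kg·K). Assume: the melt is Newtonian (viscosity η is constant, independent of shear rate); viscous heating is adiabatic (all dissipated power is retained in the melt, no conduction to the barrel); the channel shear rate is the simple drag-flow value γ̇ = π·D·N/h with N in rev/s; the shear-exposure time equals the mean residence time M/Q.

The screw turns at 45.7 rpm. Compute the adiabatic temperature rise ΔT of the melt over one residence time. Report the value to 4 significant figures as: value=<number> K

value=61.77 K

Convert throughput: Q = 223.4 kg/h = 223.4/3600 = 0.0620556 kg/s
t_res = M / Q_s = 8.19 / 0.0620556 = 131.979 s
D = 79.2 mm = 0.0792 m;  h = 7.30 mm = 0.0073 m;  N = 45.7 rpm / 60 = 0.761667 rev/s
γ̇ = π D N / h = (π)(0.0792)(0.761667) / 0.0073 = 25.9607 s⁻¹
ΔT = η·γ̇²·t_res/(ρ·cp) = [1987 × 25.9607² × 131.979] / [1310 × 2184] = 61.7748 K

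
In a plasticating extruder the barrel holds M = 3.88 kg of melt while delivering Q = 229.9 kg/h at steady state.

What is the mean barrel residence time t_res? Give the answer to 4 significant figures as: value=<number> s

value=60.76 s

Convert throughput: Q = 229.9 kg/h = 229.9/3600 = 0.0638611 kg/s
Mean residence time: t_res = M/Q_s = 3.88 kg / 0.0638611 kg/s = 60.7569 s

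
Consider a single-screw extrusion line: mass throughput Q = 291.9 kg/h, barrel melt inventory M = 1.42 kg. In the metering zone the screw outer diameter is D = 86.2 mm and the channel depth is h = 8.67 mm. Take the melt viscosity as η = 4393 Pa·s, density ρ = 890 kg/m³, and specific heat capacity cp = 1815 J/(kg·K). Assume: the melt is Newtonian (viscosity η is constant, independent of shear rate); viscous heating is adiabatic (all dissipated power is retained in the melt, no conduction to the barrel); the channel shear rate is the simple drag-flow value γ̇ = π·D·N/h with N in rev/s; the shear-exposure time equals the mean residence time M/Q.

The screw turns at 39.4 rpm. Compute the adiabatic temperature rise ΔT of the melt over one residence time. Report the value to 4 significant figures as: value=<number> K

Throughput in SI: Q_s = 291.9 kg/h ÷ 3600 s/h = 0.0810833 kg/s
t_res = M / Q_s = 1.42 / 0.0810833 = 17.5128 s
Convert to SI: D = 0.0862 m, h = 0.00867 m, N = 39.4/60 = 0.656667 rev/s
γ̇ = π D N / h = (π)(0.0862)(0.656667) / 0.00867 = 20.5108 s⁻¹
ΔT = η·γ̇²·t_res/(ρ·cp) = [4393 × 20.5108² × 17.5128] / [890 × 1815] = 20.0363 K

value=20.04 K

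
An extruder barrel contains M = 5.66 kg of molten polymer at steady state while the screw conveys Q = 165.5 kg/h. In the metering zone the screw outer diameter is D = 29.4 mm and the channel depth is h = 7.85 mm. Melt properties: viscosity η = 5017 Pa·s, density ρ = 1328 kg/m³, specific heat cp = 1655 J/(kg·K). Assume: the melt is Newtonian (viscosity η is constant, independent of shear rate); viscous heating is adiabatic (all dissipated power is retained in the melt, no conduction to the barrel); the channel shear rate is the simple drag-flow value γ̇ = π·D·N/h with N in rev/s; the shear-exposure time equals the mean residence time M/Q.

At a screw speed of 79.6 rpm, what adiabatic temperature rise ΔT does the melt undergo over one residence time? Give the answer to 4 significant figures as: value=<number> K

Convert throughput: Q = 165.5 kg/h = 165.5/3600 = 0.0459722 kg/s
t_res = M / Q_s = 5.66 ÷ 0.0459722 = 123.118 s
D = 29.4 mm = 0.0294 m;  h = 7.85 mm = 0.00785 m;  N = 79.6 rpm / 60 = 1.32667 rev/s
γ̇ = π D N / h = (π)(0.0294)(1.32667) / 0.00785 = 15.6095 s⁻¹
ΔT = η·γ̇²·t_res / (ρ·cp) = 5017 · (15.6095)² · 123.118 / (1328 · 1655) = 68.4775 K

value=68.48 K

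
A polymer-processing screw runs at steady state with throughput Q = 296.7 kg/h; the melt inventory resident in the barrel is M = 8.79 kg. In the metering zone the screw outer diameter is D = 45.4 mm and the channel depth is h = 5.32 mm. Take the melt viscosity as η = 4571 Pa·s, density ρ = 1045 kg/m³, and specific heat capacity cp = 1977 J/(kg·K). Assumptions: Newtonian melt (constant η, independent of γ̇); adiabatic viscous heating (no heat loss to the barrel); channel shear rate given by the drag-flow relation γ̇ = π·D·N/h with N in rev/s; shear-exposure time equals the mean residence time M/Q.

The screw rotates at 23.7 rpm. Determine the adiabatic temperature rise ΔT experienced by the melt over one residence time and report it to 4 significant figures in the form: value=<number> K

Q_s = Q / 3600 = 296.7 / 3600 = 0.0824167 kg/s
Mean residence time: t_res = M/Q_s = 8.79 kg / 0.0824167 kg/s = 106.653 s
D = 45.4 mm = 0.0454 m;  h = 5.32 mm = 0.00532 m;  N = 23.7 rpm / 60 = 0.395 rev/s
Shear rate: γ̇ = πDN/h = π·0.0454·0.395/0.00532 = 10.5899 s⁻¹
Adiabatic rise: ΔT = η γ̇² t_res / (ρ cp) = 4571·(10.5899)²·106.653 / (1045·1977) = 26.4633 K

value=26.46 K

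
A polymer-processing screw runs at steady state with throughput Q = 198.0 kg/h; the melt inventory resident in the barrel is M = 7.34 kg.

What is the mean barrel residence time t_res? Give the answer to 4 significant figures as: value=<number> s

value=133.5 s

Throughput in SI: Q_s = 198.0 kg/h ÷ 3600 s/h = 0.055 kg/s
t_res = M / Q_s = 7.34 / 0.055 = 133.455 s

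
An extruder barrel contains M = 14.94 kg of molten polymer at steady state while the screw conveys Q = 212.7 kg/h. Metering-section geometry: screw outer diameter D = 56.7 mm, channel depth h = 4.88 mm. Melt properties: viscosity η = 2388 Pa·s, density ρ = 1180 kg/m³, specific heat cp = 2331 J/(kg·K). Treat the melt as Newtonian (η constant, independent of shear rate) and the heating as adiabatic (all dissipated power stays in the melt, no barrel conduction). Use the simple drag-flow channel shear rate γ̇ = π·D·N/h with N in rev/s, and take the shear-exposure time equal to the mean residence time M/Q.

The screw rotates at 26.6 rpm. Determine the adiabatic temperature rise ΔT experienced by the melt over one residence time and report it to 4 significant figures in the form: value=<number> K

value=57.49 K

Convert throughput: Q = 212.7 kg/h = 212.7/3600 = 0.0590833 kg/s
t_res = M / Q_s = 14.94 ÷ 0.0590833 = 252.863 s
D = 56.7 mm = 0.0567 m;  h = 4.88 mm = 0.00488 m;  N = 26.6 rpm / 60 = 0.443333 rev/s
Shear rate: γ̇ = πDN/h = π·0.0567·0.443333/0.00488 = 16.1824 s⁻¹
ΔT = η·γ̇²·t_res/(ρ·cp) = [2388 × 16.1824² × 252.863] / [1180 × 2331] = 57.4887 K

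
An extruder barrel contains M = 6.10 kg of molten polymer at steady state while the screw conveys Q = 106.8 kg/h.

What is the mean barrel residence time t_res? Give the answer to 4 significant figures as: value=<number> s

Convert throughput: Q = 106.8 kg/h = 106.8/3600 = 0.0296667 kg/s
t_res = M / Q_s = 6.10 ÷ 0.0296667 = 205.618 s

value=205.6 s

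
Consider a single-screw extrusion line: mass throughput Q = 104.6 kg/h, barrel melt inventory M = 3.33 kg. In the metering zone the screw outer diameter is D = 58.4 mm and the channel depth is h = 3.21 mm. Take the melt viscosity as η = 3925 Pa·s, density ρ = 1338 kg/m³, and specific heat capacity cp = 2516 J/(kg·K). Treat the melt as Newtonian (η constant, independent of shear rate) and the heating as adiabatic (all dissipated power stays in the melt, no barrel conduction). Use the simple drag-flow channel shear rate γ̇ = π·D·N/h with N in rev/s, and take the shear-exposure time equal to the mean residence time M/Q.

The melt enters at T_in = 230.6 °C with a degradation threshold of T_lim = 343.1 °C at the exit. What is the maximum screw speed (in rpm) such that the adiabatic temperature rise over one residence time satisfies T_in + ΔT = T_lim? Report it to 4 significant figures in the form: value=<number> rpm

value=30.46 rpm

Q_s = Q / 3600 = 104.6 / 3600 = 0.0290556 kg/s
Mean residence time: t_res = M/Q_s = 3.33 kg / 0.0290556 kg/s = 114.608 s
Geometry in SI: D = 58.4 mm → 0.0584 m, h = 3.21 mm → 0.00321 m
ΔT_a = T_lim − T_in = 343.1 − 230.6 = 112.5 K
γ̇_max² = ΔT_a·ρ·cp/(η·t_res) = 112.5·1338·2516/(3925·114.608) = 841.908 s⁻²
γ̇_max = sqrt(841.908) = 29.0156 s⁻¹
N_max = γ̇_max·h / (π·D) = 29.0156 · 0.00321 / (π · 0.0584) = 0.507662 rev/s = 30.4597 rpm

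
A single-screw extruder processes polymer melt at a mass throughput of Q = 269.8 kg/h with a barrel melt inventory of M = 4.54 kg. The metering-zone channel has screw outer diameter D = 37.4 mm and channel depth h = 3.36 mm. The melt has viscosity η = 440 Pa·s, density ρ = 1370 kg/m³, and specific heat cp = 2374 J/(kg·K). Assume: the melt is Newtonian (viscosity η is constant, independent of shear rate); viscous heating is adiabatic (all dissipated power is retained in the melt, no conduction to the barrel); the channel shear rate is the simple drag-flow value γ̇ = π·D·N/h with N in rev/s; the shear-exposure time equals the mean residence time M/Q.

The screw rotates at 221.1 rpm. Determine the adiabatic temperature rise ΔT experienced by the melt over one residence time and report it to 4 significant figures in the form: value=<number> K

value=136.1 K

Convert throughput: Q = 269.8 kg/h = 269.8/3600 = 0.0749444 kg/s
Mean residence time: t_res = M/Q_s = 4.54 kg / 0.0749444 kg/s = 60.5782 s
Geometry in metres: D = 37.4 mm → 0.0374 m, h = 3.36 mm → 0.00336 m; screw speed N = 221.1 rpm = 3.685 rev/s
Shear rate: γ̇ = πDN/h = π·0.0374·3.685/0.00336 = 128.86 s⁻¹
Adiabatic rise: ΔT = η γ̇² t_res / (ρ cp) = 440·(128.86)²·60.5782 / (1370·2374) = 136.084 K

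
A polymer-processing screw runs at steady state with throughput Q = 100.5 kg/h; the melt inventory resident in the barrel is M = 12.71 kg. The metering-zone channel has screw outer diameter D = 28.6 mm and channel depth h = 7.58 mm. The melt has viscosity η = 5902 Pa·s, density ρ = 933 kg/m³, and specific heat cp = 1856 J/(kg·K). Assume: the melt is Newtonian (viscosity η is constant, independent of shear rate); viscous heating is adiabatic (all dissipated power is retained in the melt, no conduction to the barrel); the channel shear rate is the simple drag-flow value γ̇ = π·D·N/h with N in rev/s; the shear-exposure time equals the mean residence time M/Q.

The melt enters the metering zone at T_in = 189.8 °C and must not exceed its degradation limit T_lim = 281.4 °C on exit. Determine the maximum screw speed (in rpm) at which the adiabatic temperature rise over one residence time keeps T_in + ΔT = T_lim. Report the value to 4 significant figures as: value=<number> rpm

value=38.89 rpm

Q_s = Q / 3600 = 100.5 / 3600 = 0.0279167 kg/s
t_res = M / Q_s = 12.71 / 0.0279167 = 455.284 s
D = 28.6 mm = 0.0286 m;  h = 7.58 mm = 0.00758 m
ΔT_a = T_lim − T_in = 281.4 − 189.8 = 91.6 K
Invert ΔT = ηγ̇²t_res/(ρcp) for γ̇: γ̇_max² = ΔT_a ρ cp / (η t_res) = 91.6·933·1856 / (5902·455.284) = 59.0302 s⁻²
Take the square root: γ̇_max = √(59.0302) = 7.68311 s⁻¹
Solve γ̇ = πDN/h for N: N_max = γ̇_max·h/(π·D) = 7.68311 × 0.00758 / (π × 0.0286) = 0.648172 rev/s = 38.8903 rpm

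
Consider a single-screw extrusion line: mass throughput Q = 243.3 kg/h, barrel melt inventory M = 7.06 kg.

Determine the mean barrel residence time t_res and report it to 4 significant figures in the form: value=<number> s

value=104.5 s

Convert throughput: Q = 243.3 kg/h = 243.3/3600 = 0.0675833 kg/s
t_res = M / Q_s = 7.06 ÷ 0.0675833 = 104.464 s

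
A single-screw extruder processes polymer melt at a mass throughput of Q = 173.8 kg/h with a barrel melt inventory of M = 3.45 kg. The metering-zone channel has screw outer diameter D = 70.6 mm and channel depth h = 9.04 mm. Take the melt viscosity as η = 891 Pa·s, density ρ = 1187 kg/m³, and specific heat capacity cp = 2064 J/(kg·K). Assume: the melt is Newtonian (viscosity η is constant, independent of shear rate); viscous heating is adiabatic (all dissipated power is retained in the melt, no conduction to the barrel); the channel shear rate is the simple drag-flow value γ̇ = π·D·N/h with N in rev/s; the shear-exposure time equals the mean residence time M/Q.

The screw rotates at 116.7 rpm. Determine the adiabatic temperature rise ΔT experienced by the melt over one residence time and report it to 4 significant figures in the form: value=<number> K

value=59.18 K

Q_s = Q / 3600 = 173.8 / 3600 = 0.0482778 kg/s
t_res = M / Q_s = 3.45 / 0.0482778 = 71.4614 s
Convert to SI: D = 0.0706 m, h = 0.00904 m, N = 116.7/60 = 1.945 rev/s
γ̇ = π·D·N / h = π · 0.0706 · 1.945 / 0.00904 = 47.7206 s⁻¹
ΔT = η·γ̇²·t_res/(ρ·cp) = [891 × 47.7206² × 71.4614] / [1187 × 2064] = 59.1835 K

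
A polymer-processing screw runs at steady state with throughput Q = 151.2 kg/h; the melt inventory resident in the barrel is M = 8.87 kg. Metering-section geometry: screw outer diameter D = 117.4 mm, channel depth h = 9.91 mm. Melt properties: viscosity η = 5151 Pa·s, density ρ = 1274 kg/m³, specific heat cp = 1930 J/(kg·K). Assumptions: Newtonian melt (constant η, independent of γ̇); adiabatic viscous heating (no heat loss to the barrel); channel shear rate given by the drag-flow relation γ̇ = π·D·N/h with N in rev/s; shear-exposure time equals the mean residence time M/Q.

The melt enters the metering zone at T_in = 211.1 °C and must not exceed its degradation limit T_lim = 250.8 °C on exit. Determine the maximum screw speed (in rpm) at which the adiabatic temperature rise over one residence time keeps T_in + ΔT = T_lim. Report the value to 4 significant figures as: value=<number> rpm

Convert throughput: Q = 151.2 kg/h = 151.2/3600 = 0.042 kg/s
t_res = M / Q_s = 8.87 ÷ 0.042 = 211.19 s
Convert to metres: D = 0.1174 m, h = 0.00991 m
ΔT_a = T_lim − T_in = 250.8 °C − 211.1 °C = 39.7 K
Invert ΔT = ηγ̇²t_res/(ρcp) for γ̇: γ̇_max² = ΔT_a ρ cp / (η t_res) = 39.7·1274·1930 / (5151·211.19) = 89.7328 s⁻²
Take the square root: γ̇_max = √(89.7328) = 9.47274 s⁻¹
Solve γ̇ = πDN/h for N: N_max = γ̇_max·h/(π·D) = 9.47274 × 0.00991 / (π × 0.1174) = 0.254526 rev/s = 15.2715 rpm

value=15.27 rpm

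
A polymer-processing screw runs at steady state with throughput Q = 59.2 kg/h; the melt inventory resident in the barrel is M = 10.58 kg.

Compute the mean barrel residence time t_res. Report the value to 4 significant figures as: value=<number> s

Throughput in SI: Q_s = 59.2 kg/h ÷ 3600 s/h = 0.0164444 kg/s
Mean residence time: t_res = M/Q_s = 10.58 kg / 0.0164444 kg/s = 643.378 s

value=643.4 s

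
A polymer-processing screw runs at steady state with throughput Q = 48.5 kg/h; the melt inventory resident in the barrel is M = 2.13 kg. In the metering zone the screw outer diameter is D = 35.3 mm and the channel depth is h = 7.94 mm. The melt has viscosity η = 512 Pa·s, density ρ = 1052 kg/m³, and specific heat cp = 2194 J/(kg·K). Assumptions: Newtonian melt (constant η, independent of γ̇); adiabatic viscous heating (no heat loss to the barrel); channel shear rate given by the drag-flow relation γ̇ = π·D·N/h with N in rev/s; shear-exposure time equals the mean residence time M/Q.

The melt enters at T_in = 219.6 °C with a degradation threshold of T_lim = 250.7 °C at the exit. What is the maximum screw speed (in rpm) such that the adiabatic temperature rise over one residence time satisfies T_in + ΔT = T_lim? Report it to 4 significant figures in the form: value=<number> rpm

value=127.9 rpm

Throughput in SI: Q_s = 48.5 kg/h ÷ 3600 s/h = 0.0134722 kg/s
Mean residence time: t_res = M/Q_s = 2.13 kg / 0.0134722 kg/s = 158.103 s
Geometry in SI: D = 35.3 mm → 0.0353 m, h = 7.94 mm → 0.00794 m
ΔT_a = T_lim − T_in = 250.7 °C − 219.6 °C = 31.1 K
γ̇_max² = ΔT_a·ρ·cp / (η·t_res) = [31.1 × 1052 × 2194] / [512 × 158.103] = 886.753 s⁻²
Take the square root: γ̇_max = √(886.753) = 29.7784 s⁻¹
N_max = γ̇_max·h / (π·D) = 29.7784 · 0.00794 / (π · 0.0353) = 2.13205 rev/s = 127.923 rpm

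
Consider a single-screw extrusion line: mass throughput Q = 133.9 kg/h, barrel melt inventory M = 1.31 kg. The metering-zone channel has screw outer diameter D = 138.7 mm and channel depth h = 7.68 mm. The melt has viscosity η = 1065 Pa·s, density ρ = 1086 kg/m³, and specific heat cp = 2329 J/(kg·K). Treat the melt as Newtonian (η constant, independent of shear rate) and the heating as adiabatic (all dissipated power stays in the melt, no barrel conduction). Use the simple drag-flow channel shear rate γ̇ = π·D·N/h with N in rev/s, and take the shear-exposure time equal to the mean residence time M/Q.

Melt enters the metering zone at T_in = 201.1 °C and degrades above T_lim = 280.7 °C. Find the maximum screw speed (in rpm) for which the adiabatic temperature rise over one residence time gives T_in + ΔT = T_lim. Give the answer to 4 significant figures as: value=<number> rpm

Q_s = Q / 3600 = 133.9 / 3600 = 0.0371944 kg/s
Mean residence time: t_res = M/Q_s = 1.31 kg / 0.0371944 kg/s = 35.2203 s
D = 138.7 mm = 0.1387 m;  h = 7.68 mm = 0.00768 m
ΔT_a = T_lim − T_in = 280.7 − 201.1 = 79.6 K
Invert ΔT = ηγ̇²t_res/(ρcp) for γ̇: γ̇_max² = ΔT_a ρ cp / (η t_res) = 79.6·1086·2329 / (1065·35.2203) = 5367.47 s⁻²
γ̇_max = sqrt(5367.47) = 73.263 s⁻¹
N_max = γ̇_max h / (πD) = 73.263·0.00768/(π·0.1387) = 1.29128 rev/s → ×60 = 77.4767 rpm

value=77.48 rpm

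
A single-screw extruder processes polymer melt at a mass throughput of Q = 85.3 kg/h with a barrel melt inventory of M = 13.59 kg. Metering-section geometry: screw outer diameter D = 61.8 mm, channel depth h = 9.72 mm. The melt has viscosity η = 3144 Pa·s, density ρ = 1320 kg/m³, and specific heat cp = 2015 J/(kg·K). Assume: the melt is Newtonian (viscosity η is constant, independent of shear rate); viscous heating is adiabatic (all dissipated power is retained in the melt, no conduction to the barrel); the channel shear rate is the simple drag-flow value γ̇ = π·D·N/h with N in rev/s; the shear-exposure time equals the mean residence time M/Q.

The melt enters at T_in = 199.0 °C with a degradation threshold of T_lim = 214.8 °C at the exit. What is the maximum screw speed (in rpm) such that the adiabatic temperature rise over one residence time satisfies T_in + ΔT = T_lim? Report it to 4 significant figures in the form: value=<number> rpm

value=14.50 rpm

Convert throughput: Q = 85.3 kg/h = 85.3/3600 = 0.0236944 kg/s
Mean residence time: t_res = M/Q_s = 13.59 kg / 0.0236944 kg/s = 573.552 s
D = 61.8 mm = 0.0618 m;  h = 9.72 mm = 0.00972 m
ΔT_a = T_lim − T_in = 214.8 °C − 199.0 °C = 15.8 K
Invert ΔT = ηγ̇²t_res/(ρcp) for γ̇: γ̇_max² = ΔT_a ρ cp / (η t_res) = 15.8·1320·2015 / (3144·573.552) = 23.3051 s⁻²
Take the square root: γ̇_max = √(23.3051) = 4.82753 s⁻¹
N_max = γ̇_max h / (πD) = 4.82753·0.00972/(π·0.0618) = 0.241687 rev/s → ×60 = 14.5012 rpm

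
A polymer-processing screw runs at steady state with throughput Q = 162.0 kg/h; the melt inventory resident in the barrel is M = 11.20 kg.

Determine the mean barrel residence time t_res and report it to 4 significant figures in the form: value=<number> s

Throughput in SI: Q_s = 162.0 kg/h ÷ 3600 s/h = 0.045 kg/s
t_res = M / Q_s = 11.20 / 0.045 = 248.889 s

value=248.9 s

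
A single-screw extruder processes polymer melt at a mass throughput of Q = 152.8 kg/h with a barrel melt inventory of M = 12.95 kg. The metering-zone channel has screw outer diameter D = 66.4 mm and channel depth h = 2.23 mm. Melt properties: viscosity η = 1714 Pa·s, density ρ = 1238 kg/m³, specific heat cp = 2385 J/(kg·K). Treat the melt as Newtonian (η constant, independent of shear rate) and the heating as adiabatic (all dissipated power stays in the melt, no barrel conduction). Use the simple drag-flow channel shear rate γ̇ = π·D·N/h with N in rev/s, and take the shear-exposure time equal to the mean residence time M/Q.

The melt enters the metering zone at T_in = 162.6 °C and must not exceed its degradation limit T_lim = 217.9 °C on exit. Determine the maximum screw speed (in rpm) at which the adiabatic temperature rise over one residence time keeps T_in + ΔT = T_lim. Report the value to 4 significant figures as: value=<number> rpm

Convert throughput: Q = 152.8 kg/h = 152.8/3600 = 0.0424444 kg/s
t_res = M / Q_s = 12.95 ÷ 0.0424444 = 305.105 s
D = 66.4 mm = 0.0664 m;  h = 2.23 mm = 0.00223 m
ΔT_a = T_lim − T_in = 217.9 − 162.6 = 55.3 K
γ̇_max² = ΔT_a·ρ·cp / (η·t_res) = [55.3 × 1238 × 2385] / [1714 × 305.105] = 312.23 s⁻²
γ̇_max = √312.23 = 17.67 s⁻¹
N_max = γ̇_max h / (πD) = 17.67·0.00223/(π·0.0664) = 0.188897 rev/s → ×60 = 11.3338 rpm

value=11.33 rpm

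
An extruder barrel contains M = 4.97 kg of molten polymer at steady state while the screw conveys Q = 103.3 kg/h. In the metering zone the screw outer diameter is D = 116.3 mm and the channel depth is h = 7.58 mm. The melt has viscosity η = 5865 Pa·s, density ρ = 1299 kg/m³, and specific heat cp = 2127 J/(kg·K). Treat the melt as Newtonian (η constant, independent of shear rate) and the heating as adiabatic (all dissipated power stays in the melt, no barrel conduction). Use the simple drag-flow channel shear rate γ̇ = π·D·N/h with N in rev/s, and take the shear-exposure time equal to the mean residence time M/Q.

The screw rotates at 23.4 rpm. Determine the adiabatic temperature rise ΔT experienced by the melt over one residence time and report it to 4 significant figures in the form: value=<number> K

Convert throughput: Q = 103.3 kg/h = 103.3/3600 = 0.0286944 kg/s
t_res = M / Q_s = 4.97 / 0.0286944 = 173.204 s
Convert to SI: D = 0.1163 m, h = 0.00758 m, N = 23.4/60 = 0.39 rev/s
Shear rate: γ̇ = πDN/h = π·0.1163·0.39/0.00758 = 18.7986 s⁻¹
ΔT = η·γ̇²·t_res / (ρ·cp) = 5865 · (18.7986)² · 173.204 / (1299 · 2127) = 129.927 K

value=129.9 K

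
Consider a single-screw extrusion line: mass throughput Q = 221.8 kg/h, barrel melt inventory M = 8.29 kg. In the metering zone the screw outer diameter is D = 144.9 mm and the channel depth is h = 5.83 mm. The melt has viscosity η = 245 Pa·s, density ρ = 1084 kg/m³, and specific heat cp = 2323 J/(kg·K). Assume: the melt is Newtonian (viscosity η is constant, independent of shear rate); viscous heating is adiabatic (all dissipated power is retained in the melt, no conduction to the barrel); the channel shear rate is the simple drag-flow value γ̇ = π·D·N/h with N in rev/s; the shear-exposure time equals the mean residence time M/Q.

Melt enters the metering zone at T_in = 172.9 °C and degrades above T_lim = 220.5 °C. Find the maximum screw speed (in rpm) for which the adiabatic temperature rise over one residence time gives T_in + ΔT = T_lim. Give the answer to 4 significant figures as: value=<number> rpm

value=46.34 rpm

Convert throughput: Q = 221.8 kg/h = 221.8/3600 = 0.0616111 kg/s
t_res = M / Q_s = 8.29 ÷ 0.0616111 = 134.554 s
Geometry in SI: D = 144.9 mm → 0.1449 m, h = 5.83 mm → 0.00583 m
Allowable rise: ΔT_a = T_lim − T_in = 220.5 − 172.9 = 47.6 K
γ̇_max² = ΔT_a·ρ·cp / (η·t_res) = [47.6 × 1084 × 2323] / [245 × 134.554] = 3636 s⁻²
Take the square root: γ̇_max = √(3636) = 60.2993 s⁻¹
N_max = γ̇_max·h / (π·D) = 60.2993 · 0.00583 / (π · 0.1449) = 0.772258 rev/s = 46.3355 rpm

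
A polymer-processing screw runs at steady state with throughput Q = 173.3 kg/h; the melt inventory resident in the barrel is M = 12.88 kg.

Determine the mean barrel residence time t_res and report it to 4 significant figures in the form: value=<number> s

value=267.6 s

Convert throughput: Q = 173.3 kg/h = 173.3/3600 = 0.0481389 kg/s
t_res = M / Q_s = 12.88 ÷ 0.0481389 = 267.559 s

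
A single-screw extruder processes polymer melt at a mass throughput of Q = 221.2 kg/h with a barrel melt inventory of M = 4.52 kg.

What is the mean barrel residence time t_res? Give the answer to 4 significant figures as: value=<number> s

Q_s = Q / 3600 = 221.2 / 3600 = 0.0614444 kg/s
t_res = M / Q_s = 4.52 / 0.0614444 = 73.5624 s

value=73.56 s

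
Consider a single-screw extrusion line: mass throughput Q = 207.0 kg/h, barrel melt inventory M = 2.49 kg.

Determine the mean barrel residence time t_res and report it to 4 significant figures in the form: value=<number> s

value=43.30 s

Q_s = Q / 3600 = 207.0 / 3600 = 0.0575 kg/s
t_res = M / Q_s = 2.49 / 0.0575 = 43.3043 s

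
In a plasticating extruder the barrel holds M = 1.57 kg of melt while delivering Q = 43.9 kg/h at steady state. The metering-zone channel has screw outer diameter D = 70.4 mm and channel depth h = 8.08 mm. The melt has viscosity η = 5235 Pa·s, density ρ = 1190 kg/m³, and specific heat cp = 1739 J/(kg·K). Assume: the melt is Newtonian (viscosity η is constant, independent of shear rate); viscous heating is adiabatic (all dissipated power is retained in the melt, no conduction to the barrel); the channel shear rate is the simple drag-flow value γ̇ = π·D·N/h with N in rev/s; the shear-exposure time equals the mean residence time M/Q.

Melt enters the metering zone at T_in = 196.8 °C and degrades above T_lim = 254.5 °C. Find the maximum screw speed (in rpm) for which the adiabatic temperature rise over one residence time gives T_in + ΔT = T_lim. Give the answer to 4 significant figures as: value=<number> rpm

value=29.18 rpm

Throughput in SI: Q_s = 43.9 kg/h ÷ 3600 s/h = 0.0121944 kg/s
t_res = M / Q_s = 1.57 / 0.0121944 = 128.747 s
D = 70.4 mm = 0.0704 m;  h = 8.08 mm = 0.00808 m
Allowable rise: ΔT_a = T_lim − T_in = 254.5 − 196.8 = 57.7 K
γ̇_max² = ΔT_a·ρ·cp / (η·t_res) = [57.7 × 1190 × 1739] / [5235 × 128.747] = 177.161 s⁻²
γ̇_max = √177.161 = 13.3102 s⁻¹
N_max = γ̇_max h / (πD) = 13.3102·0.00808/(π·0.0704) = 0.486265 rev/s → ×60 = 29.1759 rpm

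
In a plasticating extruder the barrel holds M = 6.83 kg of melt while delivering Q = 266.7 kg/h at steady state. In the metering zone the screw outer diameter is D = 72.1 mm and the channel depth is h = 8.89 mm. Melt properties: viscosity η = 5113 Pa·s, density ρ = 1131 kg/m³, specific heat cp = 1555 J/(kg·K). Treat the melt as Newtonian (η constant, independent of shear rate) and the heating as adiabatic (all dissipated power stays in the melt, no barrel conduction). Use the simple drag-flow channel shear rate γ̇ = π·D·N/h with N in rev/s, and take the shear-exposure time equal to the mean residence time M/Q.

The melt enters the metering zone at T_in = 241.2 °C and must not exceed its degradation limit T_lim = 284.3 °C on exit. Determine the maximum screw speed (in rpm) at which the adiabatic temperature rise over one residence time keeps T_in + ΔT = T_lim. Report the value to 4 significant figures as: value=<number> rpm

Convert throughput: Q = 266.7 kg/h = 266.7/3600 = 0.0740833 kg/s
t_res = M / Q_s = 6.83 ÷ 0.0740833 = 92.1935 s
Convert to metres: D = 0.0721 m, h = 0.00889 m
ΔT_a = T_lim − T_in = 284.3 °C − 241.2 °C = 43.1 K
γ̇_max² = ΔT_a·ρ·cp / (η·t_res) = [43.1 × 1131 × 1555] / [5113 × 92.1935] = 160.803 s⁻²
γ̇_max = sqrt(160.803) = 12.6808 s⁻¹
N_max = γ̇_max·h / (π·D) = 12.6808 · 0.00889 / (π · 0.0721) = 0.497696 rev/s = 29.8617 rpm

value=29.86 rpm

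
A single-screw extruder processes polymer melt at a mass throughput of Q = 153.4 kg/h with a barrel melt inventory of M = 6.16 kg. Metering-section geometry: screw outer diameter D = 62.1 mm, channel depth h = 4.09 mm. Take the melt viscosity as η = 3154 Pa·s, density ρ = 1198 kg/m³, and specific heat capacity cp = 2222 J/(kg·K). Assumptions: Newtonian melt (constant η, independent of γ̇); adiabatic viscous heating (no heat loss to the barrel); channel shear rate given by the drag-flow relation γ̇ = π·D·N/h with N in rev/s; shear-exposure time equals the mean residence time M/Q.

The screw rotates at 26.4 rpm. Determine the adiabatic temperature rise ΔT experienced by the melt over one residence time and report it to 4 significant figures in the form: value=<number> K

value=75.45 K

Throughput in SI: Q_s = 153.4 kg/h ÷ 3600 s/h = 0.0426111 kg/s
Mean residence time: t_res = M/Q_s = 6.16 kg / 0.0426111 kg/s = 144.563 s
Geometry in metres: D = 62.1 mm → 0.0621 m, h = 4.09 mm → 0.00409 m; screw speed N = 26.4 rpm = 0.44 rev/s
γ̇ = π·D·N / h = π · 0.0621 · 0.44 / 0.00409 = 20.988 s⁻¹
ΔT = η·γ̇²·t_res/(ρ·cp) = [3154 × 20.988² × 144.563] / [1198 × 2222] = 75.4502 K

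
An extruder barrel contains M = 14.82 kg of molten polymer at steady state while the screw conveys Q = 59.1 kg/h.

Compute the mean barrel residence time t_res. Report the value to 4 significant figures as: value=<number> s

Convert throughput: Q = 59.1 kg/h = 59.1/3600 = 0.0164167 kg/s
Mean residence time: t_res = M/Q_s = 14.82 kg / 0.0164167 kg/s = 902.741 s

value=902.7 s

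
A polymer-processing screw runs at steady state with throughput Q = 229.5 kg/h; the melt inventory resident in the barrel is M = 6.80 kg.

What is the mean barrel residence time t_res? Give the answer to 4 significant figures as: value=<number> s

value=106.7 s

Convert throughput: Q = 229.5 kg/h = 229.5/3600 = 0.06375 kg/s
t_res = M / Q_s = 6.80 ÷ 0.06375 = 106.667 s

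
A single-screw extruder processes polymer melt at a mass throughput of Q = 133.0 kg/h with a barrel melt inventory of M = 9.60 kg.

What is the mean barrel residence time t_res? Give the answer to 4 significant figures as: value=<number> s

value=259.8 s

Throughput in SI: Q_s = 133.0 kg/h ÷ 3600 s/h = 0.0369444 kg/s
t_res = M / Q_s = 9.60 / 0.0369444 = 259.85 s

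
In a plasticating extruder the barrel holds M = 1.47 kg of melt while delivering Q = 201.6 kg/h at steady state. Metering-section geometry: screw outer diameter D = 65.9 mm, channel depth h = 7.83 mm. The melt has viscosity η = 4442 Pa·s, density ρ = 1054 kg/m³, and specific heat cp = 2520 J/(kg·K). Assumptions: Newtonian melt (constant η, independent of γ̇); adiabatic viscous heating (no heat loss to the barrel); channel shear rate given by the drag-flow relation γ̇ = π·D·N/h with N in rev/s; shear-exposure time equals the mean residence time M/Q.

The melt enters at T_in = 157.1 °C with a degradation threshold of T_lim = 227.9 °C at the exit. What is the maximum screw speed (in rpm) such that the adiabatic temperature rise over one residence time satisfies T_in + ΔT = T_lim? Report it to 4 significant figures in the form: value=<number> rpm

value=91.13 rpm

Q_s = Q / 3600 = 201.6 / 3600 = 0.056 kg/s
t_res = M / Q_s = 1.47 / 0.056 = 26.25 s
D = 65.9 mm = 0.0659 m;  h = 7.83 mm = 0.00783 m
ΔT_a = T_lim − T_in = 227.9 − 157.1 = 70.8 K
γ̇_max² = ΔT_a·ρ·cp / (η·t_res) = [70.8 × 1054 × 2520] / [4442 × 26.25] = 1612.75 s⁻²
Take the square root: γ̇_max = √(1612.75) = 40.159 s⁻¹
N_max = γ̇_max·h / (π·D) = 40.159 · 0.00783 / (π · 0.0659) = 1.51883 rev/s = 91.1299 rpm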